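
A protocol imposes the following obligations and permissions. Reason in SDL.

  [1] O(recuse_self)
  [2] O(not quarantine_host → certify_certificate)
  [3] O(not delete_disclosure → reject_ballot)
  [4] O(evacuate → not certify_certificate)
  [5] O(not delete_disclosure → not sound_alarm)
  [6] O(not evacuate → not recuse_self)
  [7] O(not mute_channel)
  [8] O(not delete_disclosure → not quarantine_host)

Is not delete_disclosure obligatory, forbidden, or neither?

Forbidden

From premise 1 we have O(recuse_self).
Premise 6 is O(not evacuate → not recuse_self); contrapositively O(recuse_self → evacuate). Since O(recuse_self) holds, K gives O(evacuate).
Premise 4 is O(evacuate → not certify_certificate); since O(evacuate), deontic closure gives O(not certify_certificate).
Premise 2 is O(not quarantine_host → certify_certificate); contrapositively O(not certify_certificate → quarantine_host). Since O(not certify_certificate) holds, K gives O(quarantine_host).
The contrapositive of premise 8 (O(not delete_disclosure → not quarantine_host)) is O(quarantine_host → delete_disclosure), and O(quarantine_host) is already established, so O(delete_disclosure).
Premises 3, 5, 7 do not contribute to this derivation.
Thus O(delete_disclosure), which is F(not delete_disclosure): not delete_disclosure is forbidden.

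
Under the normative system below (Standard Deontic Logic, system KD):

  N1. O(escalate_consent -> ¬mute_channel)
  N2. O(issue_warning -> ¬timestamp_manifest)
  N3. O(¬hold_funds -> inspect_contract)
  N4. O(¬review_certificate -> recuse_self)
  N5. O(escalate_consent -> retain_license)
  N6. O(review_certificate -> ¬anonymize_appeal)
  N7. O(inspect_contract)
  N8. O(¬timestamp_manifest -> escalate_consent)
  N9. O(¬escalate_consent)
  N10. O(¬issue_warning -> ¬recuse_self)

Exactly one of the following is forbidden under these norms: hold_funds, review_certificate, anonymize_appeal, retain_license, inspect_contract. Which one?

From premise 9 we have O(¬escalate_consent).
The contrapositive of premise 8 (O(¬timestamp_manifest -> escalate_consent)) is O(¬escalate_consent -> timestamp_manifest), and O(¬escalate_consent) is already established, so O(timestamp_manifest).
Premise 2 is O(issue_warning -> ¬timestamp_manifest); contrapositively O(timestamp_manifest -> ¬issue_warning). Since O(timestamp_manifest) holds, K gives O(¬issue_warning).
Applying K to premise 10 (O(¬issue_warning -> ¬recuse_self)) and O(¬issue_warning) yields O(¬recuse_self).
Premise 4 is O(¬review_certificate -> recuse_self); contrapositively O(¬recuse_self -> review_certificate). Since O(¬recuse_self) holds, K gives O(review_certificate).
Premise 6 is O(review_certificate -> ¬anonymize_appeal); since O(review_certificate), deontic closure gives O(¬anonymize_appeal).
So O(¬anonymize_appeal) holds, i.e. anonymize_appeal is forbidden. None of the other listed options is forbidden under the premises.

anonymize_appeal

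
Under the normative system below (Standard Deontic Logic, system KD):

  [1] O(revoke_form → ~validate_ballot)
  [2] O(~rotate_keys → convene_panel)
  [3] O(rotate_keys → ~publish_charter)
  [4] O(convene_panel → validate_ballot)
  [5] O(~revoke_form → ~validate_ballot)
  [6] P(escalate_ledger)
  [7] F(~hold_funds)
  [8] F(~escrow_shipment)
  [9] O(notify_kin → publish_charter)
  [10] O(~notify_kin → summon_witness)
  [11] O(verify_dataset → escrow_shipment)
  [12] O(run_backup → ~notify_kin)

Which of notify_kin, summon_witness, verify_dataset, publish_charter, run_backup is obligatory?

summon_witness

Premises 5 and 1 cover both cases: O(~revoke_form → ~validate_ballot) and O(revoke_form → ~validate_ballot). Since ~revoke_form ∨ revoke_form is a tautology, O(~validate_ballot) follows.
Premise 4, O(convene_panel → validate_ballot), contraposes to O(~validate_ballot → ~convene_panel); with O(~validate_ballot) we get O(~convene_panel).
Premise 2 is O(~rotate_keys → convene_panel); contrapositively O(~convene_panel → rotate_keys). Since O(~convene_panel) holds, K gives O(rotate_keys).
Premise 3 is O(rotate_keys → ~publish_charter); since O(rotate_keys), deontic closure gives O(~publish_charter).
Premise 9 is O(notify_kin → publish_charter); contrapositively O(~publish_charter → ~notify_kin). Since O(~publish_charter) holds, K gives O(~notify_kin).
Premise 10 is O(~notify_kin → summon_witness); since O(~notify_kin), deontic closure gives O(summon_witness).
So O(summon_witness) holds — summon_witness is obligatory. None of the other listed options is made obligatory by any chain of premises.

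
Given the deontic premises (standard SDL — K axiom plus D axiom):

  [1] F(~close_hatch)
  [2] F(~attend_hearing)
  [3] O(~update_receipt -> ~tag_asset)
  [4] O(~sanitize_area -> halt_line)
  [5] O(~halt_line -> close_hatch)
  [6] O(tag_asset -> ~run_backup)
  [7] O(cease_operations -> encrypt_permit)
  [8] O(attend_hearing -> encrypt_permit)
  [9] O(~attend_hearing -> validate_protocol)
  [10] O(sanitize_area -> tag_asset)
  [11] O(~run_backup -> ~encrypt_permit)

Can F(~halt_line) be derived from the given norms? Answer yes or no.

Premise 2, F(~attend_hearing), is equivalent to O(attend_hearing).
From O(attend_hearing) and premise 8, O(attend_hearing -> encrypt_permit), we obtain O(encrypt_permit).
Premise 11, O(~run_backup -> ~encrypt_permit), contraposes to O(encrypt_permit -> run_backup); with O(encrypt_permit) we get O(run_backup).
The contrapositive of premise 6 (O(tag_asset -> ~run_backup)) is O(run_backup -> ~tag_asset), and O(run_backup) is already established, so O(~tag_asset).
Premise 10, O(sanitize_area -> tag_asset), contraposes to O(~tag_asset -> ~sanitize_area); with O(~tag_asset) we get O(~sanitize_area).
With premise 4, O(~sanitize_area -> halt_line), the K-axiom yields O(halt_line).
Premises 1, 3, 5, 7, 9 do not contribute to this derivation.
So O(halt_line) holds, i.e. F(~halt_line). The claim follows.

Yes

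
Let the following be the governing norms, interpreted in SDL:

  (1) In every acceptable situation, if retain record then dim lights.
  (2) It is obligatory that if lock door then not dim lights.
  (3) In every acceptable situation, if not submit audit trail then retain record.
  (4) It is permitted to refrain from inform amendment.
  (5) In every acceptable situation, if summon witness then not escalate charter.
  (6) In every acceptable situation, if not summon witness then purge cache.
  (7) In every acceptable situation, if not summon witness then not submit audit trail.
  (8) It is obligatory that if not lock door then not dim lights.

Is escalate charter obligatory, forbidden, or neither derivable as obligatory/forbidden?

Forbidden

Premises 8 and 2 cover both cases: O(¬lock_door → ¬dim_lights) and O(lock_door → ¬dim_lights). Since ¬lock_door ∨ lock_door is a tautology, O(¬dim_lights) follows.
Premise 1, O(retain_record → dim_lights), contraposes to O(¬dim_lights → ¬retain_record); with O(¬dim_lights) we get O(¬retain_record).
Premise 3, O(¬submit_audit_trail → retain_record), contraposes to O(¬retain_record → submit_audit_trail); with O(¬retain_record) we get O(submit_audit_trail).
The contrapositive of premise 7 (O(¬summon_witness → ¬submit_audit_trail)) is O(submit_audit_trail → summon_witness), and O(submit_audit_trail) is already established, so O(summon_witness).
From O(summon_witness) and premise 5, O(summon_witness → ¬escalate_charter), we obtain O(¬escalate_charter).
Premises 4, 6 do not contribute to this derivation.
Thus O(¬escalate_charter), which is F(escalate_charter): escalate_charter is forbidden.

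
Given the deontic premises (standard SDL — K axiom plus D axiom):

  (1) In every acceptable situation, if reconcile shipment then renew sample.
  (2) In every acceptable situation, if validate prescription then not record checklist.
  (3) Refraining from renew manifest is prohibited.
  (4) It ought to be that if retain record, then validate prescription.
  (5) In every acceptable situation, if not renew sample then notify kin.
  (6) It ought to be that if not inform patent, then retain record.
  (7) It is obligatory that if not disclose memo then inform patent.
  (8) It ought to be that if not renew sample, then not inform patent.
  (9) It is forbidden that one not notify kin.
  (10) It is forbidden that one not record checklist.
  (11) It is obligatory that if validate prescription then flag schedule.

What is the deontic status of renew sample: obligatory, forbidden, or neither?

Premise 10, F(¬record_checklist), is equivalent to O(record_checklist).
Premise 2 is O(validate_prescription → ¬record_checklist); contrapositively O(record_checklist → ¬validate_prescription). Since O(record_checklist) holds, K gives O(¬validate_prescription).
The contrapositive of premise 4 (O(retain_record → validate_prescription)) is O(¬validate_prescription → ¬retain_record), and O(¬validate_prescription) is already established, so O(¬retain_record).
Premise 6, O(¬inform_patent → retain_record), contraposes to O(¬retain_record → inform_patent); with O(¬retain_record) we get O(inform_patent).
Premise 8 is O(¬renew_sample → ¬inform_patent); contrapositively O(inform_patent → renew_sample). Since O(inform_patent) holds, K gives O(renew_sample).
Premises 1, 3, 5, 7, 9, 11 do not contribute to this derivation.
Hence renew_sample is obligatory.

Obligatory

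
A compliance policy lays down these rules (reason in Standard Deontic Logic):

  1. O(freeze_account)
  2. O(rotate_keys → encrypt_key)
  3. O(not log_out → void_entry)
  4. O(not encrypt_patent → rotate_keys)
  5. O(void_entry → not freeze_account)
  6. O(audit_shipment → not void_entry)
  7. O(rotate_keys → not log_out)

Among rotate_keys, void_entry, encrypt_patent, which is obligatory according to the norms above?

encrypt_patent

From premise 1 we have O(freeze_account).
Premise 5 is O(void_entry → not freeze_account); contrapositively O(freeze_account → not void_entry). Since O(freeze_account) holds, K gives O(not void_entry).
Premise 3, O(not log_out → void_entry), contraposes to O(not void_entry → log_out); with O(not void_entry) we get O(log_out).
The contrapositive of premise 7 (O(rotate_keys → not log_out)) is O(log_out → not rotate_keys), and O(log_out) is already established, so O(not rotate_keys).
Premise 4, O(not encrypt_patent → rotate_keys), contraposes to O(not rotate_keys → encrypt_patent); with O(not rotate_keys) we get O(encrypt_patent).
So O(encrypt_patent) holds — encrypt_patent is obligatory. None of the other listed options is made obligatory by any chain of premises.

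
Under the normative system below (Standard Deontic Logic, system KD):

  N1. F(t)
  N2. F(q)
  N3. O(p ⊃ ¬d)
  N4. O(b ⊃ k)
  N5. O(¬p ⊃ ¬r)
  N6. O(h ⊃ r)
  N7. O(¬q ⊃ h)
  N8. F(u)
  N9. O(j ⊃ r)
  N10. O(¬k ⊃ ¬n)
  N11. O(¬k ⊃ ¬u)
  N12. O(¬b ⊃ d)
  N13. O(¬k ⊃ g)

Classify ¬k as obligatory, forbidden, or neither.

Forbidden

F(q) at premise 2 means O(¬q).
Applying K to premise 7 (O(¬q ⊃ h)) and O(¬q) yields O(h).
With premise 6, O(h ⊃ r), the K-axiom yields O(r).
The contrapositive of premise 5 (O(¬p ⊃ ¬r)) is O(r ⊃ p), and O(r) is already established, so O(p).
Applying K to premise 3 (O(p ⊃ ¬d)) and O(p) yields O(¬d).
The contrapositive of premise 12 (O(¬b ⊃ d)) is O(¬d ⊃ b), and O(¬d) is already established, so O(b).
Applying K to premise 4 (O(b ⊃ k)) and O(b) yields O(k).
Premises 1, 8, 9, 10, 11, 13 do not contribute to this derivation.
Thus O(k), which is F(¬k): ¬k is forbidden.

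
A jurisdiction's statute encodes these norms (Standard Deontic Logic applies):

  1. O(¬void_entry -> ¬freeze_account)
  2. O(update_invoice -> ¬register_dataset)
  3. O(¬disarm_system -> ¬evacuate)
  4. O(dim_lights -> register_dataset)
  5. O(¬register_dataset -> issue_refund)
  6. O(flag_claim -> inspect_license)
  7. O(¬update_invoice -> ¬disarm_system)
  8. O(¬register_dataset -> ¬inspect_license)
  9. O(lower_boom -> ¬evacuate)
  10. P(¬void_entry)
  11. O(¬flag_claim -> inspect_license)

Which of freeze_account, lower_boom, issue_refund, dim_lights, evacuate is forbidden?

evacuate

Premises 6 and 11 cover both cases: O(flag_claim -> inspect_license) and O(¬flag_claim -> inspect_license). Since flag_claim ∨ ¬flag_claim is a tautology, O(inspect_license) follows.
Premise 8 is O(¬register_dataset -> ¬inspect_license); contrapositively O(inspect_license -> register_dataset). Since O(inspect_license) holds, K gives O(register_dataset).
Premise 2, O(update_invoice -> ¬register_dataset), contraposes to O(register_dataset -> ¬update_invoice); with O(register_dataset) we get O(¬update_invoice).
Applying K to premise 7 (O(¬update_invoice -> ¬disarm_system)) and O(¬update_invoice) yields O(¬disarm_system).
From O(¬disarm_system) and premise 3, O(¬disarm_system -> ¬evacuate), we obtain O(¬evacuate).
So O(¬evacuate) holds, i.e. evacuate is forbidden. None of the other listed options is forbidden under the premises.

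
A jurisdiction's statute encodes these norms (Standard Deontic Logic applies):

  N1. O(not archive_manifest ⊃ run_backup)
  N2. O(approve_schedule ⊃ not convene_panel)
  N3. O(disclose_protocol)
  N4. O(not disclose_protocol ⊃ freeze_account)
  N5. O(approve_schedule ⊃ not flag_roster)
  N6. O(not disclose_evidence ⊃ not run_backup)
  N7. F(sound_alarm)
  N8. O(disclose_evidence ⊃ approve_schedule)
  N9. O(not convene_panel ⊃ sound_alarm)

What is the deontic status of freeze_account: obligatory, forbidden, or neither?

Neither

Premise 4 is O(not disclose_protocol ⊃ freeze_account), but O(not disclose_protocol) is not derivable from the premises, so it does not yield O(freeze_account).
No premise or chain of K-axiom applications forces O(freeze_account), and none forces O(not freeze_account). So freeze_account is neither obligatory nor forbidden under these norms.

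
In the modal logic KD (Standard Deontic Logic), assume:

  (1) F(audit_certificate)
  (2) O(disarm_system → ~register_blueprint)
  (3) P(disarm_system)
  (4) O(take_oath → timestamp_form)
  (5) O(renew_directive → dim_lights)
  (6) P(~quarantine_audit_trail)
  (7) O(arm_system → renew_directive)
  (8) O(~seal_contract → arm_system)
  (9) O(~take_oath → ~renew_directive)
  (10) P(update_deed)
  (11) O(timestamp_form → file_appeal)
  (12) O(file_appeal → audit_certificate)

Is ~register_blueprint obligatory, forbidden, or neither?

Neither

Premise 2 is O(disarm_system → ~register_blueprint), but O(disarm_system) is not derivable from the premises (the permission P(disarm_system) asserts only ~O(~disarm_system), not O(disarm_system)), so it does not yield O(~register_blueprint).
No premise or chain of K-axiom applications forces O(~register_blueprint), and none forces O(register_blueprint). So ~register_blueprint is neither obligatory nor forbidden under these norms.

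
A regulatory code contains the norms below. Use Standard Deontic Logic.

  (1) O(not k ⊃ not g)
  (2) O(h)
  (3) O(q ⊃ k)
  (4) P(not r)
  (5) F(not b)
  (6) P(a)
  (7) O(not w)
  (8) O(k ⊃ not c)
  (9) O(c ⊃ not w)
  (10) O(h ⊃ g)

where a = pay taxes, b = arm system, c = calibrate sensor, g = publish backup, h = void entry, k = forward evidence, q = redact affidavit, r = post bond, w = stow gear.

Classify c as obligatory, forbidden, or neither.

Premise 2 gives O(h).
Applying K to premise 10 (O(h ⊃ g)) and O(h) yields O(g).
Premise 1 is O(not k ⊃ not g); contrapositively O(g ⊃ k). Since O(g) holds, K gives O(k).
From O(k) and premise 8, O(k ⊃ not c), we obtain O(not c).
Premises 3, 4, 5, 6, 7, 9 do not contribute to this derivation.
Thus O(not c), which is F(c): c is forbidden.

Forbidden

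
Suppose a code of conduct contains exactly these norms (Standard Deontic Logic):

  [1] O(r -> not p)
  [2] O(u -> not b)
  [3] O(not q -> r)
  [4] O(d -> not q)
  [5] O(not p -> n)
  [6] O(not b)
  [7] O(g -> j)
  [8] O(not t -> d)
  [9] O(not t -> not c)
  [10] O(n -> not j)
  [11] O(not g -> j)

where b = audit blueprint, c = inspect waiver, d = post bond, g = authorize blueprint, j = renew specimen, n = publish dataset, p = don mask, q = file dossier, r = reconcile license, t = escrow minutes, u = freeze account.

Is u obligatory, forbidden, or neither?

Neither

Premise 2 is O(u -> not b); even if O(not b) held, inferring O(u) would be affirming the consequent — invalid.
No premise or chain of K-axiom applications forces O(u), and none forces O(not u). So u is neither obligatory nor forbidden under these norms.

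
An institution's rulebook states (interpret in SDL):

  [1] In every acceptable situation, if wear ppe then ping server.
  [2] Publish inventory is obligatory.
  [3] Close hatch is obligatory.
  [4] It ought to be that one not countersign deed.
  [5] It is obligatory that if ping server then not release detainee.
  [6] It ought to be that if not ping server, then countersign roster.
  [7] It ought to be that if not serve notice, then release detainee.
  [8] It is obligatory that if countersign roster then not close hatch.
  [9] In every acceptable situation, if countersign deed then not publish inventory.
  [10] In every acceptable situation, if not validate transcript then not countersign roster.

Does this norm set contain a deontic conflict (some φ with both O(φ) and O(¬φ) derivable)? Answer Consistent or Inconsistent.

Consistent

Premise 9 is O(countersign_deed → ¬publish_inventory), but O(countersign_deed) is not derivable from the premises, so it does not yield O(¬publish_inventory).
So O(¬publish_inventory) is not derivable, and the apparent clash with O(publish_inventory) does not arise.
A world satisfying every obligation exists (e.g. close_hatch=true, countersign_deed=false, countersign_roster=false, ping_server=true, publish_inventory=true, release_detainee=false, serve_notice=true, validate_transcript=false, wear_ppe=false); no atom is both obligatory and forbidden, so the set is consistent.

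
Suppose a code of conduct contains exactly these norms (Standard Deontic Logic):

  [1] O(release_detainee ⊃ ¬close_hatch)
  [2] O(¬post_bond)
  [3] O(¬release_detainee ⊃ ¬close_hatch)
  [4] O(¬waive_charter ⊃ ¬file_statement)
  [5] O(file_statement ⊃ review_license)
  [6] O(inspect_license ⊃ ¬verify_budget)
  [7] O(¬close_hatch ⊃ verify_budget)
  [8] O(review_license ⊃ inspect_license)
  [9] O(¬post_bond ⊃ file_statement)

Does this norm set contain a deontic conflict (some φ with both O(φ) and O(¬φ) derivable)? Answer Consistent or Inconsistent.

Inconsistent

By case analysis on release_detainee: premise 1 gives O(release_detainee ⊃ ¬close_hatch) and premise 3 gives O(¬release_detainee ⊃ ¬close_hatch), so O(¬close_hatch) either way.
From O(¬close_hatch) and premise 7, O(¬close_hatch ⊃ verify_budget), we obtain O(verify_budget).
Premise 6 is O(inspect_license ⊃ ¬verify_budget); contrapositively O(verify_budget ⊃ ¬inspect_license). Since O(verify_budget) holds, K gives O(¬inspect_license).
Premise 8 is O(review_license ⊃ inspect_license); contrapositively O(¬inspect_license ⊃ ¬review_license). Since O(¬inspect_license) holds, K gives O(¬review_license).
Premise 5, O(file_statement ⊃ review_license), contraposes to O(¬review_license ⊃ ¬file_statement); with O(¬review_license) we get O(¬file_statement).
The contrapositive of premise 9 (O(¬post_bond ⊃ file_statement)) is O(¬file_statement ⊃ post_bond), and O(¬file_statement) is already established, so O(post_bond).
However, premise 2 gives O(¬post_bond).
We now have both O(post_bond) and O(¬post_bond) — post_bond is simultaneously obligatory and forbidden, violating the D-axiom.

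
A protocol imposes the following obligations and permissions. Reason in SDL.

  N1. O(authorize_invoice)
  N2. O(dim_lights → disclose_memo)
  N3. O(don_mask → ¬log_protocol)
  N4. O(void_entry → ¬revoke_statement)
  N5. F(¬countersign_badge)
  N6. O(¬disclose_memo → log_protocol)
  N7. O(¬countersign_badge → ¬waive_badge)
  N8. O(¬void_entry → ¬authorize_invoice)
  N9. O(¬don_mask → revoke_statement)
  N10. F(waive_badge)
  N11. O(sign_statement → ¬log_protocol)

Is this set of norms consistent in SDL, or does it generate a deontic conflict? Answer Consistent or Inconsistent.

Premise 7 is O(¬countersign_badge → ¬waive_badge); even if O(¬waive_badge) held, inferring O(¬countersign_badge) would be affirming the consequent — invalid.
So O(¬countersign_badge) is not derivable, and the apparent clash with O(countersign_badge) does not arise.
A world satisfying every obligation exists (e.g. authorize_invoice=true, countersign_badge=true, dim_lights=false, disclose_memo=true, don_mask=true, log_protocol=false, revoke_statement=false, sign_statement=false, void_entry=true, waive_badge=false); no atom is both obligatory and forbidden, so the set is consistent.

Consistent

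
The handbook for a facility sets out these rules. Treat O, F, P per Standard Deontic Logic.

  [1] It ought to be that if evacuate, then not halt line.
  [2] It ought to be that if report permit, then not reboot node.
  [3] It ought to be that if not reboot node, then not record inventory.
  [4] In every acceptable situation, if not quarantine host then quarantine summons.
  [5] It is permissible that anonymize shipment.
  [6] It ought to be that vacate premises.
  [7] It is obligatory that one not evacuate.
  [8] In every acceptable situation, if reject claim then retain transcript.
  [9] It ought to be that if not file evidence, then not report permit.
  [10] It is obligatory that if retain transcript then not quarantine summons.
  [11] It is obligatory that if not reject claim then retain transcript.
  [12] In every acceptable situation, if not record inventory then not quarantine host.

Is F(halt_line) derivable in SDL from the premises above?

Premise 1 is O(evacuate → ¬halt_line), but O(evacuate) is not derivable from the premises, so it does not yield O(¬halt_line).
No other premise forces O(¬halt_line). An ideal world satisfying every premise can still have halt_line true, so F(halt_line) is not derivable.

No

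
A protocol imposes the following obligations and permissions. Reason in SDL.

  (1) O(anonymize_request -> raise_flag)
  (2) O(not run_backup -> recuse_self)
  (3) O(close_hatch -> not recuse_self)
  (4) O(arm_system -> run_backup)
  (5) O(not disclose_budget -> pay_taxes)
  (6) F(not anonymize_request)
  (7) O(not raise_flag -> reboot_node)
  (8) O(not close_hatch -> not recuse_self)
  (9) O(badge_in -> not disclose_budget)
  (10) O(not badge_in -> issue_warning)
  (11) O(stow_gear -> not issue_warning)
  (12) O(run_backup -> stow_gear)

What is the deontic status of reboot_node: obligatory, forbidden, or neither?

Premise 7 is O(not raise_flag -> reboot_node), but O(not raise_flag) is not derivable from the premises, so it does not yield O(reboot_node).
No premise or chain of K-axiom applications forces O(reboot_node), and none forces O(not reboot_node). So reboot_node is neither obligatory nor forbidden under these norms.

Neither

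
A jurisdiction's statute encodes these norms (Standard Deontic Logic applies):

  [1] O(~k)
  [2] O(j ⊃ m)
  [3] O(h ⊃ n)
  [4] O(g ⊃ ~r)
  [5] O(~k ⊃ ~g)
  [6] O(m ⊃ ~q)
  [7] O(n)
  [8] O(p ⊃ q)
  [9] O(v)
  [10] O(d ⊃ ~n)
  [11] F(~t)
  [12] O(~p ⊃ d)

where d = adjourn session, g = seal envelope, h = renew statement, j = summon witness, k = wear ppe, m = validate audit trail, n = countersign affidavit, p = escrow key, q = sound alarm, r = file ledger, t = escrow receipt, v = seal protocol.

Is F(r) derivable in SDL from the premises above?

No

Premise 4 is O(g ⊃ ~r), but O(g) is not derivable from the premises, so it does not yield O(~r).
No other premise forces O(~r). An ideal world satisfying every premise can still have r true, so F(r) is not derivable.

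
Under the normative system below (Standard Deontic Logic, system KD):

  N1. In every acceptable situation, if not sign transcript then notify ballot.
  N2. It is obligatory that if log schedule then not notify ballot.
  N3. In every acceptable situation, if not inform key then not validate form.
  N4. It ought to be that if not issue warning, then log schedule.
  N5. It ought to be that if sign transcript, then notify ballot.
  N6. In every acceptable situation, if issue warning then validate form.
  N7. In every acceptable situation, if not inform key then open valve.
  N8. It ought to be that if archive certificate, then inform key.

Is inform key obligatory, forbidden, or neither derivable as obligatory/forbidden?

Obligatory

Premises 5 and 1 cover both cases: O(sign_transcript → notify_ballot) and O(¬sign_transcript → notify_ballot). Since sign_transcript ∨ ¬sign_transcript is a tautology, O(notify_ballot) follows.
The contrapositive of premise 2 (O(log_schedule → ¬notify_ballot)) is O(notify_ballot → ¬log_schedule), and O(notify_ballot) is already established, so O(¬log_schedule).
Premise 4, O(¬issue_warning → log_schedule), contraposes to O(¬log_schedule → issue_warning); with O(¬log_schedule) we get O(issue_warning).
Applying K to premise 6 (O(issue_warning → validate_form)) and O(issue_warning) yields O(validate_form).
Premise 3 is O(¬inform_key → ¬validate_form); contrapositively O(validate_form → inform_key). Since O(validate_form) holds, K gives O(inform_key).
Premises 7, 8 do not contribute to this derivation.
Hence inform_key is obligatory.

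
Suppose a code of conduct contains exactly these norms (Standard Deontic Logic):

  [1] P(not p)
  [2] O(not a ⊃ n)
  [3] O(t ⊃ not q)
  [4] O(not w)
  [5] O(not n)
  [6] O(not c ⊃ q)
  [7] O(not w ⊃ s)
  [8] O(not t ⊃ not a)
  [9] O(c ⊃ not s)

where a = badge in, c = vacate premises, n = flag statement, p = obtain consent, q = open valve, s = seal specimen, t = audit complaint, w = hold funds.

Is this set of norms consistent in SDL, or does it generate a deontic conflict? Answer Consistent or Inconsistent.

Inconsistent

Premise 5 gives O(not n).
Premise 2 is O(not a ⊃ n); contrapositively O(not n ⊃ a). Since O(not n) holds, K gives O(a).
The contrapositive of premise 8 (O(not t ⊃ not a)) is O(a ⊃ t), and O(a) is already established, so O(t).
Premise 3 is O(t ⊃ not q); since O(t), deontic closure gives O(not q).
Premise 6, O(not c ⊃ q), contraposes to O(not q ⊃ c); with O(not q) we get O(c).
With premise 9, O(c ⊃ not s), the K-axiom yields O(not s).
Premise 7 is O(not w ⊃ s); contrapositively O(not s ⊃ w). Since O(not s) holds, K gives O(w).
However, premise 4 gives O(not w).
We now have both O(w) and O(not w) — w is simultaneously obligatory and forbidden, violating the D-axiom.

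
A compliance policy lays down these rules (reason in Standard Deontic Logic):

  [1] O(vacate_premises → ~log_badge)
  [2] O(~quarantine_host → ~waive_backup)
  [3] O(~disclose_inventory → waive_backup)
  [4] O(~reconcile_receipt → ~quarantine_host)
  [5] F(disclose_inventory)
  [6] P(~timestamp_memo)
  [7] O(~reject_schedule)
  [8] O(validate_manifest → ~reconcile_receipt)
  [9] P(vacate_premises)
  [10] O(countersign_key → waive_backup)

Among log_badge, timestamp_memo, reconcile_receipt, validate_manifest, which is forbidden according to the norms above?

validate_manifest

Premise 5 is F(disclose_inventory), i.e. O(~disclose_inventory).
Premise 3 is O(~disclose_inventory → waive_backup); since O(~disclose_inventory), deontic closure gives O(waive_backup).
Premise 2, O(~quarantine_host → ~waive_backup), contraposes to O(waive_backup → quarantine_host); with O(waive_backup) we get O(quarantine_host).
The contrapositive of premise 4 (O(~reconcile_receipt → ~quarantine_host)) is O(quarantine_host → reconcile_receipt), and O(quarantine_host) is already established, so O(reconcile_receipt).
Premise 8 is O(validate_manifest → ~reconcile_receipt); contrapositively O(reconcile_receipt → ~validate_manifest). Since O(reconcile_receipt) holds, K gives O(~validate_manifest).
So O(~validate_manifest) holds, i.e. validate_manifest is forbidden. None of the other listed options is forbidden under the premises.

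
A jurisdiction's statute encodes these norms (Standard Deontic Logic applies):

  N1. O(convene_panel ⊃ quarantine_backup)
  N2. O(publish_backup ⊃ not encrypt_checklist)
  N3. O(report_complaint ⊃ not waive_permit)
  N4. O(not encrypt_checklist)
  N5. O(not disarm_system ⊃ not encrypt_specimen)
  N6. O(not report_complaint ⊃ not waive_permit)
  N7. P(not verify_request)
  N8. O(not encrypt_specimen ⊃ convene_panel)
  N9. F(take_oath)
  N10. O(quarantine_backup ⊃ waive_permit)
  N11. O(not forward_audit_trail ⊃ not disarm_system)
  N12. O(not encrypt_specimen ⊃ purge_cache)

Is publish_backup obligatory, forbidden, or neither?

Premise 2 is O(publish_backup ⊃ not encrypt_checklist); even if O(not encrypt_checklist) held, inferring O(publish_backup) would be affirming the consequent — invalid.
No premise or chain of K-axiom applications forces O(publish_backup), and none forces O(not publish_backup). So publish_backup is neither obligatory nor forbidden under these norms.

Neither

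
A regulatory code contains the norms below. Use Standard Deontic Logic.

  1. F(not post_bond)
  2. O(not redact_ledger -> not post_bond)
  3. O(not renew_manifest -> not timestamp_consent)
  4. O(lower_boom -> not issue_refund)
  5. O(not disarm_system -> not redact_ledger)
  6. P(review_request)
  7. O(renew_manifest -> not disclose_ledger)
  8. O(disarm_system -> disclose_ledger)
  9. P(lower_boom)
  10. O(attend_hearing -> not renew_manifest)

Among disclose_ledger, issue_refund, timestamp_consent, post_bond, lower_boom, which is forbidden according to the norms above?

Premise 1, F(not post_bond), is equivalent to O(post_bond).
Premise 2, O(not redact_ledger -> not post_bond), contraposes to O(post_bond -> redact_ledger); with O(post_bond) we get O(redact_ledger).
The contrapositive of premise 5 (O(not disarm_system -> not redact_ledger)) is O(redact_ledger -> disarm_system), and O(redact_ledger) is already established, so O(disarm_system).
Applying K to premise 8 (O(disarm_system -> disclose_ledger)) and O(disarm_system) yields O(disclose_ledger).
Premise 7, O(renew_manifest -> not disclose_ledger), contraposes to O(disclose_ledger -> not renew_manifest); with O(disclose_ledger) we get O(not renew_manifest).
Premise 3 is O(not renew_manifest -> not timestamp_consent); since O(not renew_manifest), deontic closure gives O(not timestamp_consent).
So O(not timestamp_consent) holds, i.e. timestamp_consent is forbidden. None of the other listed options is forbidden under the premises.

timestamp_consent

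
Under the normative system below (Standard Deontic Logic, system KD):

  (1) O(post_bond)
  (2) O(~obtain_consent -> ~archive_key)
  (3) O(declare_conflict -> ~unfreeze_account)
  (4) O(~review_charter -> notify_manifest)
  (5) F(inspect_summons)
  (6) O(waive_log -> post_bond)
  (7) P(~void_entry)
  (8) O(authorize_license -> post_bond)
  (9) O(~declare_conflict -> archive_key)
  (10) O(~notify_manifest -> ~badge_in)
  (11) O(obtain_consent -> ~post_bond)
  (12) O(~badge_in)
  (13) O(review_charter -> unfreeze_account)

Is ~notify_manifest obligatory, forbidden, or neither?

From premise 1 we have O(post_bond).
Premise 11, O(obtain_consent -> ~post_bond), contraposes to O(post_bond -> ~obtain_consent); with O(post_bond) we get O(~obtain_consent).
Premise 2 is O(~obtain_consent -> ~archive_key); since O(~obtain_consent), deontic closure gives O(~archive_key).
Premise 9 is O(~declare_conflict -> archive_key); contrapositively O(~archive_key -> declare_conflict). Since O(~archive_key) holds, K gives O(declare_conflict).
From O(declare_conflict) and premise 3, O(declare_conflict -> ~unfreeze_account), we obtain O(~unfreeze_account).
The contrapositive of premise 13 (O(review_charter -> unfreeze_account)) is O(~unfreeze_account -> ~review_charter), and O(~unfreeze_account) is already established, so O(~review_charter).
From O(~review_charter) and premise 4, O(~review_charter -> notify_manifest), we obtain O(notify_manifest).
Premises 5, 6, 7, 8, 10, 12 do not contribute to this derivation.
Thus O(notify_manifest), which is F(~notify_manifest): ~notify_manifest is forbidden.

Forbidden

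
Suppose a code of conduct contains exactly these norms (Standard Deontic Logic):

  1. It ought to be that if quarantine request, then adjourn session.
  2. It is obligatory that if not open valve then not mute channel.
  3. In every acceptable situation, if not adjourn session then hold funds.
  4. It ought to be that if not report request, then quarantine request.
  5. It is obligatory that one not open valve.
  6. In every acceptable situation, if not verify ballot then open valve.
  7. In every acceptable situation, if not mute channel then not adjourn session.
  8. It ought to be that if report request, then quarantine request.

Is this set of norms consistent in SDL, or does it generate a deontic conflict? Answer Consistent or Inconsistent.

By case analysis on ¬report_request: premise 4 gives O(¬report_request → quarantine_request) and premise 8 gives O(report_request → quarantine_request), so O(quarantine_request) either way.
Premise 1 is O(quarantine_request → adjourn_session); since O(quarantine_request), deontic closure gives O(adjourn_session).
The contrapositive of premise 7 (O(¬mute_channel → ¬adjourn_session)) is O(adjourn_session → mute_channel), and O(adjourn_session) is already established, so O(mute_channel).
Premise 2, O(¬open_valve → ¬mute_channel), contraposes to O(mute_channel → open_valve); with O(mute_channel) we get O(open_valve).
However, premise 5 gives O(¬open_valve).
We now have both O(open_valve) and O(¬open_valve) — open_valve is simultaneously obligatory and forbidden, violating the D-axiom.

Inconsistent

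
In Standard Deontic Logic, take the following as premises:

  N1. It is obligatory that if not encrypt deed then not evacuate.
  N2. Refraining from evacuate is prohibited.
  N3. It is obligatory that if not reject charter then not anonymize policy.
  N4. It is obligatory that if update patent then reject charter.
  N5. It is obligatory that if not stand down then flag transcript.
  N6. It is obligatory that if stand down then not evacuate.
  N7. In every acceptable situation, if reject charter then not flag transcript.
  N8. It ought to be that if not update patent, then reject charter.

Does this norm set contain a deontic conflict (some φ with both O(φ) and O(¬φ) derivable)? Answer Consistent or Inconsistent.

Premises 4 and 8 cover both cases: O(update_patent → reject_charter) and O(¬update_patent → reject_charter). Since update_patent ∨ ¬update_patent is a tautology, O(reject_charter) follows.
From O(reject_charter) and premise 7, O(reject_charter → ¬flag_transcript), we obtain O(¬flag_transcript).
Premise 5, O(¬stand_down → flag_transcript), contraposes to O(¬flag_transcript → stand_down); with O(¬flag_transcript) we get O(stand_down).
Premise 6 is O(stand_down → ¬evacuate); since O(stand_down), deontic closure gives O(¬evacuate).
But premise 2, F(¬evacuate), means O(evacuate).
We now have both O(¬evacuate) and O(evacuate) — evacuate is simultaneously obligatory and forbidden, violating the D-axiom.

Inconsistent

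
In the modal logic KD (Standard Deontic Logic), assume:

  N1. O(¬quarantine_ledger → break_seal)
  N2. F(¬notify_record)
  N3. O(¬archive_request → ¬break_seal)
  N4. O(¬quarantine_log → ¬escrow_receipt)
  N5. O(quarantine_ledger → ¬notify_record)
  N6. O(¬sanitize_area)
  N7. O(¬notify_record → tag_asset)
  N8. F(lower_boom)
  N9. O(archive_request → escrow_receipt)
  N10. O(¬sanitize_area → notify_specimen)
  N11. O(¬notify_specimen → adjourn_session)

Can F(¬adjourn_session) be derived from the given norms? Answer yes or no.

Premise 11 is O(¬notify_specimen → adjourn_session), but O(¬notify_specimen) is not derivable from the premises, so it does not yield O(adjourn_session).
No other premise forces O(adjourn_session). An ideal world satisfying every premise can still have ¬adjourn_session true, so F(¬adjourn_session) is not derivable.

No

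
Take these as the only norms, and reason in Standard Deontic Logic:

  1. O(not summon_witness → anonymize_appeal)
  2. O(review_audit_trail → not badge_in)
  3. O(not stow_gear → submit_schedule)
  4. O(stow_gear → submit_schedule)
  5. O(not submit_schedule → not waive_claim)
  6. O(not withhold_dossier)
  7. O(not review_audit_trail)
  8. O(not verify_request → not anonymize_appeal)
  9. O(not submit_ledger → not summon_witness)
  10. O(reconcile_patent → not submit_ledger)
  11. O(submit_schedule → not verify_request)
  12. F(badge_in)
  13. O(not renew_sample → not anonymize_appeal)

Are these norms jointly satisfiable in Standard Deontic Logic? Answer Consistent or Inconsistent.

Consistent

Premise 2 is O(review_audit_trail → not badge_in); even if O(not badge_in) held, inferring O(review_audit_trail) would be affirming the consequent — invalid.
So O(review_audit_trail) is not derivable, and the apparent clash with O(not review_audit_trail) does not arise.
A world satisfying every obligation exists (e.g. anonymize_appeal=false, badge_in=false, reconcile_patent=false, renew_sample=false, review_audit_trail=false, stow_gear=false, submit_ledger=true, submit_schedule=true, summon_witness=true, verify_request=false, waive_claim=false, withhold_dossier=false); no atom is both obligatory and forbidden, so the set is consistent.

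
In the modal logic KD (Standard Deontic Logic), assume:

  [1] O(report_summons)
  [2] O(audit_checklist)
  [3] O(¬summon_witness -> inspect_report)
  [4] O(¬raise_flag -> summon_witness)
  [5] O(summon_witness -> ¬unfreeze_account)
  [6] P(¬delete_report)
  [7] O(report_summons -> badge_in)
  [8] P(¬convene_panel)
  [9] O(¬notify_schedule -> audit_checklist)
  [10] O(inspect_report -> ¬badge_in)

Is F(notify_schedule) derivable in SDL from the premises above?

Premise 9 is O(¬notify_schedule -> audit_checklist); even if O(audit_checklist) held, inferring O(¬notify_schedule) would be affirming the consequent — invalid.
No other premise forces O(¬notify_schedule). An ideal world satisfying every premise can still have notify_schedule true, so F(notify_schedule) is not derivable.

No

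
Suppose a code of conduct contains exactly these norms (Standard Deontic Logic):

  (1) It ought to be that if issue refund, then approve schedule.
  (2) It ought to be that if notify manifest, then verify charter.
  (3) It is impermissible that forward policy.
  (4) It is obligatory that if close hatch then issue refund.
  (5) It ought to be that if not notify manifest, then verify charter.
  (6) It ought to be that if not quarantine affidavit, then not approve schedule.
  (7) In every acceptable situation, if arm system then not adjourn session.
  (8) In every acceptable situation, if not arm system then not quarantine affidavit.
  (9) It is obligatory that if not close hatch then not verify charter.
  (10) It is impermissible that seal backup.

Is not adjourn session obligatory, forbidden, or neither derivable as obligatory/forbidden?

Obligatory

Premises 2 and 5 cover both cases: O(notify_manifest → verify_charter) and O(¬notify_manifest → verify_charter). Since notify_manifest ∨ ¬notify_manifest is a tautology, O(verify_charter) follows.
Premise 9, O(¬close_hatch → ¬verify_charter), contraposes to O(verify_charter → close_hatch); with O(verify_charter) we get O(close_hatch).
With premise 4, O(close_hatch → issue_refund), the K-axiom yields O(issue_refund).
Premise 1 is O(issue_refund → approve_schedule); since O(issue_refund), deontic closure gives O(approve_schedule).
The contrapositive of premise 6 (O(¬quarantine_affidavit → ¬approve_schedule)) is O(approve_schedule → quarantine_affidavit), and O(approve_schedule) is already established, so O(quarantine_affidavit).
Premise 8 is O(¬arm_system → ¬quarantine_affidavit); contrapositively O(quarantine_affidavit → arm_system). Since O(quarantine_affidavit) holds, K gives O(arm_system).
From O(arm_system) and premise 7, O(arm_system → ¬adjourn_session), we obtain O(¬adjourn_session).
Premises 3, 10 do not contribute to this derivation.
Hence ¬adjourn_session is obligatory.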